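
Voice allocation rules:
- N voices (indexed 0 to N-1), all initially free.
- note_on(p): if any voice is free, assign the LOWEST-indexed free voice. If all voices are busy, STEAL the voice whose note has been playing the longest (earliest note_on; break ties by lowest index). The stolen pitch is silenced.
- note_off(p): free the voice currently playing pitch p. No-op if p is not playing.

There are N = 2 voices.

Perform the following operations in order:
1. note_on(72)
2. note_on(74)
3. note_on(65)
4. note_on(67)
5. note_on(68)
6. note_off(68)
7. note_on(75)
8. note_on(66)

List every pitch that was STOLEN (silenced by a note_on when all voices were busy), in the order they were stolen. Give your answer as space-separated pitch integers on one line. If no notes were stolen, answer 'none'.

Op 1: note_on(72): voice 0 is free -> assigned | voices=[72 -]
Op 2: note_on(74): voice 1 is free -> assigned | voices=[72 74]
Op 3: note_on(65): all voices busy, STEAL voice 0 (pitch 72, oldest) -> assign | voices=[65 74]
Op 4: note_on(67): all voices busy, STEAL voice 1 (pitch 74, oldest) -> assign | voices=[65 67]
Op 5: note_on(68): all voices busy, STEAL voice 0 (pitch 65, oldest) -> assign | voices=[68 67]
Op 6: note_off(68): free voice 0 | voices=[- 67]
Op 7: note_on(75): voice 0 is free -> assigned | voices=[75 67]
Op 8: note_on(66): all voices busy, STEAL voice 1 (pitch 67, oldest) -> assign | voices=[75 66]

Answer: 72 74 65 67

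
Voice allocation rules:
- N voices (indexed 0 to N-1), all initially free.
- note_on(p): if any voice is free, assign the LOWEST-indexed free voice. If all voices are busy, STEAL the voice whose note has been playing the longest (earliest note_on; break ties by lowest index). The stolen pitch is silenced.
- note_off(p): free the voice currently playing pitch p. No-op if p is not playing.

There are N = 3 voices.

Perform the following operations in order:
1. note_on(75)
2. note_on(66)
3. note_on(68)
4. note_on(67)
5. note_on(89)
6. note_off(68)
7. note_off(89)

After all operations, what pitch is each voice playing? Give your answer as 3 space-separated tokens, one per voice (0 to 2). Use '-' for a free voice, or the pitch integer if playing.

Op 1: note_on(75): voice 0 is free -> assigned | voices=[75 - -]
Op 2: note_on(66): voice 1 is free -> assigned | voices=[75 66 -]
Op 3: note_on(68): voice 2 is free -> assigned | voices=[75 66 68]
Op 4: note_on(67): all voices busy, STEAL voice 0 (pitch 75, oldest) -> assign | voices=[67 66 68]
Op 5: note_on(89): all voices busy, STEAL voice 1 (pitch 66, oldest) -> assign | voices=[67 89 68]
Op 6: note_off(68): free voice 2 | voices=[67 89 -]
Op 7: note_off(89): free voice 1 | voices=[67 - -]

Answer: 67 - -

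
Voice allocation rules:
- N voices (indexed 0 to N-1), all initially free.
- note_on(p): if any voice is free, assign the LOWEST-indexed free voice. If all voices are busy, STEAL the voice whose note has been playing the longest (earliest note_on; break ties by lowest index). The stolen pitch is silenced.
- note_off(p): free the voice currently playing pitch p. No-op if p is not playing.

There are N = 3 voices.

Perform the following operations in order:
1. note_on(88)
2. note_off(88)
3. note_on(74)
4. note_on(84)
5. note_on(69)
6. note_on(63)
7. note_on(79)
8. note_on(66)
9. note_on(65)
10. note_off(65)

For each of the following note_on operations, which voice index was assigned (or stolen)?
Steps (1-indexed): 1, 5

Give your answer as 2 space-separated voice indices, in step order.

Answer: 0 2

Derivation:
Op 1: note_on(88): voice 0 is free -> assigned | voices=[88 - -]
Op 2: note_off(88): free voice 0 | voices=[- - -]
Op 3: note_on(74): voice 0 is free -> assigned | voices=[74 - -]
Op 4: note_on(84): voice 1 is free -> assigned | voices=[74 84 -]
Op 5: note_on(69): voice 2 is free -> assigned | voices=[74 84 69]
Op 6: note_on(63): all voices busy, STEAL voice 0 (pitch 74, oldest) -> assign | voices=[63 84 69]
Op 7: note_on(79): all voices busy, STEAL voice 1 (pitch 84, oldest) -> assign | voices=[63 79 69]
Op 8: note_on(66): all voices busy, STEAL voice 2 (pitch 69, oldest) -> assign | voices=[63 79 66]
Op 9: note_on(65): all voices busy, STEAL voice 0 (pitch 63, oldest) -> assign | voices=[65 79 66]
Op 10: note_off(65): free voice 0 | voices=[- 79 66]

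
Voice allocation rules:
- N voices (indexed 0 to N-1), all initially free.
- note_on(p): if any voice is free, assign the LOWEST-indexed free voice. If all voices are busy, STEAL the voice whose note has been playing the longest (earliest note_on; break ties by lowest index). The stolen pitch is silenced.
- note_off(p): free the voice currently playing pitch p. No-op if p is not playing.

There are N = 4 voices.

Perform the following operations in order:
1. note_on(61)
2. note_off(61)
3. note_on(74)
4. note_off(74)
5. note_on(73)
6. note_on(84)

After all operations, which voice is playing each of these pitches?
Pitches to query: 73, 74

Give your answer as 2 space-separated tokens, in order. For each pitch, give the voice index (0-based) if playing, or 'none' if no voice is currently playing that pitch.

Answer: 0 none

Derivation:
Op 1: note_on(61): voice 0 is free -> assigned | voices=[61 - - -]
Op 2: note_off(61): free voice 0 | voices=[- - - -]
Op 3: note_on(74): voice 0 is free -> assigned | voices=[74 - - -]
Op 4: note_off(74): free voice 0 | voices=[- - - -]
Op 5: note_on(73): voice 0 is free -> assigned | voices=[73 - - -]
Op 6: note_on(84): voice 1 is free -> assigned | voices=[73 84 - -]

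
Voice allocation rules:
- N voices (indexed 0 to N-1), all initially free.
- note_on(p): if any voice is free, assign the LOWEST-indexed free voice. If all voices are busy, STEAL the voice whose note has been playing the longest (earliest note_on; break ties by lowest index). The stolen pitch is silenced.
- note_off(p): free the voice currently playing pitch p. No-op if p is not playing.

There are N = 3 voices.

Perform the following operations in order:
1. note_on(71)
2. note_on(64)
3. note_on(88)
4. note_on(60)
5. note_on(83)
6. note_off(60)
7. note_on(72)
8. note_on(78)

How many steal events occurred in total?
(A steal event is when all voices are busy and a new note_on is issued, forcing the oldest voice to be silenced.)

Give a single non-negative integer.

Op 1: note_on(71): voice 0 is free -> assigned | voices=[71 - -]
Op 2: note_on(64): voice 1 is free -> assigned | voices=[71 64 -]
Op 3: note_on(88): voice 2 is free -> assigned | voices=[71 64 88]
Op 4: note_on(60): all voices busy, STEAL voice 0 (pitch 71, oldest) -> assign | voices=[60 64 88]
Op 5: note_on(83): all voices busy, STEAL voice 1 (pitch 64, oldest) -> assign | voices=[60 83 88]
Op 6: note_off(60): free voice 0 | voices=[- 83 88]
Op 7: note_on(72): voice 0 is free -> assigned | voices=[72 83 88]
Op 8: note_on(78): all voices busy, STEAL voice 2 (pitch 88, oldest) -> assign | voices=[72 83 78]

Answer: 3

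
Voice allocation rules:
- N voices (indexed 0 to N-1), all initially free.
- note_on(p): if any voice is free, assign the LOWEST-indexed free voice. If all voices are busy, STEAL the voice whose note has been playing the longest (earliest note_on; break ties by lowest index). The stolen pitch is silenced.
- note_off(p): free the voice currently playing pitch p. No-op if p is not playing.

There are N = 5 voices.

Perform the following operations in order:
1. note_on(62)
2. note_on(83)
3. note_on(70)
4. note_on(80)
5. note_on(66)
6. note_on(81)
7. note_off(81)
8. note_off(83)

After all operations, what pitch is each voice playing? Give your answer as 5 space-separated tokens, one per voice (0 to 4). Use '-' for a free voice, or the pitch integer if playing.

Op 1: note_on(62): voice 0 is free -> assigned | voices=[62 - - - -]
Op 2: note_on(83): voice 1 is free -> assigned | voices=[62 83 - - -]
Op 3: note_on(70): voice 2 is free -> assigned | voices=[62 83 70 - -]
Op 4: note_on(80): voice 3 is free -> assigned | voices=[62 83 70 80 -]
Op 5: note_on(66): voice 4 is free -> assigned | voices=[62 83 70 80 66]
Op 6: note_on(81): all voices busy, STEAL voice 0 (pitch 62, oldest) -> assign | voices=[81 83 70 80 66]
Op 7: note_off(81): free voice 0 | voices=[- 83 70 80 66]
Op 8: note_off(83): free voice 1 | voices=[- - 70 80 66]

Answer: - - 70 80 66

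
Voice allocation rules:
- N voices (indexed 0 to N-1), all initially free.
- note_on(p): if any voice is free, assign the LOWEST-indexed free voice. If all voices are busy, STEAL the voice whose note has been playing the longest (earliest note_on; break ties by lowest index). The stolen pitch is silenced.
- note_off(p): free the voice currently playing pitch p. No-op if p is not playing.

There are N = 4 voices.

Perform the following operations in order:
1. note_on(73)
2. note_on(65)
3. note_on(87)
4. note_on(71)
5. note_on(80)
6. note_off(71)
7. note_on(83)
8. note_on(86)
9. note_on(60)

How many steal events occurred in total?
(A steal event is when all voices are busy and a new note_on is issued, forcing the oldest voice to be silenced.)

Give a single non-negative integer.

Answer: 3

Derivation:
Op 1: note_on(73): voice 0 is free -> assigned | voices=[73 - - -]
Op 2: note_on(65): voice 1 is free -> assigned | voices=[73 65 - -]
Op 3: note_on(87): voice 2 is free -> assigned | voices=[73 65 87 -]
Op 4: note_on(71): voice 3 is free -> assigned | voices=[73 65 87 71]
Op 5: note_on(80): all voices busy, STEAL voice 0 (pitch 73, oldest) -> assign | voices=[80 65 87 71]
Op 6: note_off(71): free voice 3 | voices=[80 65 87 -]
Op 7: note_on(83): voice 3 is free -> assigned | voices=[80 65 87 83]
Op 8: note_on(86): all voices busy, STEAL voice 1 (pitch 65, oldest) -> assign | voices=[80 86 87 83]
Op 9: note_on(60): all voices busy, STEAL voice 2 (pitch 87, oldest) -> assign | voices=[80 86 60 83]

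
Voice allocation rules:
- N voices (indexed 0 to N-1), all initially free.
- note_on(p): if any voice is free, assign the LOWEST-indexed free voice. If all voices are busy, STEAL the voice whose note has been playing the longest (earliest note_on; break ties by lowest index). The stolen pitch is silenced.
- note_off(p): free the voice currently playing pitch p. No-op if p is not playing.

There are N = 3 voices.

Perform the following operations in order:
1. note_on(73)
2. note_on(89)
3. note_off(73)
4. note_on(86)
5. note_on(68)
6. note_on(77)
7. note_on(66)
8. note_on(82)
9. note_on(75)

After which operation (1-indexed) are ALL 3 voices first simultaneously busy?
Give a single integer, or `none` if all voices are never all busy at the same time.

Answer: 5

Derivation:
Op 1: note_on(73): voice 0 is free -> assigned | voices=[73 - -]
Op 2: note_on(89): voice 1 is free -> assigned | voices=[73 89 -]
Op 3: note_off(73): free voice 0 | voices=[- 89 -]
Op 4: note_on(86): voice 0 is free -> assigned | voices=[86 89 -]
Op 5: note_on(68): voice 2 is free -> assigned | voices=[86 89 68]
Op 6: note_on(77): all voices busy, STEAL voice 1 (pitch 89, oldest) -> assign | voices=[86 77 68]
Op 7: note_on(66): all voices busy, STEAL voice 0 (pitch 86, oldest) -> assign | voices=[66 77 68]
Op 8: note_on(82): all voices busy, STEAL voice 2 (pitch 68, oldest) -> assign | voices=[66 77 82]
Op 9: note_on(75): all voices busy, STEAL voice 1 (pitch 77, oldest) -> assign | voices=[66 75 82]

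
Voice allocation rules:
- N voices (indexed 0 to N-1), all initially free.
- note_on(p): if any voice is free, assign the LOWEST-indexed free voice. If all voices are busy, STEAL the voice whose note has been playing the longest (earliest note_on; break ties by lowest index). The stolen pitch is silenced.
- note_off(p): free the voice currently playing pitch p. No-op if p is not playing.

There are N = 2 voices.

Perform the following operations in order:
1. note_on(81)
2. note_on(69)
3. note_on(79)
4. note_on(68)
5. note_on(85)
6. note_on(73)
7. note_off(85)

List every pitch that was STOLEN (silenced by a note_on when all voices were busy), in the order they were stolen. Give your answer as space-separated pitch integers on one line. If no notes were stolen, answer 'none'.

Answer: 81 69 79 68

Derivation:
Op 1: note_on(81): voice 0 is free -> assigned | voices=[81 -]
Op 2: note_on(69): voice 1 is free -> assigned | voices=[81 69]
Op 3: note_on(79): all voices busy, STEAL voice 0 (pitch 81, oldest) -> assign | voices=[79 69]
Op 4: note_on(68): all voices busy, STEAL voice 1 (pitch 69, oldest) -> assign | voices=[79 68]
Op 5: note_on(85): all voices busy, STEAL voice 0 (pitch 79, oldest) -> assign | voices=[85 68]
Op 6: note_on(73): all voices busy, STEAL voice 1 (pitch 68, oldest) -> assign | voices=[85 73]
Op 7: note_off(85): free voice 0 | voices=[- 73]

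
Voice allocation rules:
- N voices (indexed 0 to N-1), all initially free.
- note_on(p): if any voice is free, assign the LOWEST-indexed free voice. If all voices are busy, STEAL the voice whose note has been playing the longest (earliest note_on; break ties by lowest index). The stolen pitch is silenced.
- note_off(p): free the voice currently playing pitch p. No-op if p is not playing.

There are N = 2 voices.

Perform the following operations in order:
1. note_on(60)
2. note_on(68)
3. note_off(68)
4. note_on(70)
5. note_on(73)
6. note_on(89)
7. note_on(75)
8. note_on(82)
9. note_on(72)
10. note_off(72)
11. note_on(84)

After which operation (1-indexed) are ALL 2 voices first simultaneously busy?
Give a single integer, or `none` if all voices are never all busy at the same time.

Answer: 2

Derivation:
Op 1: note_on(60): voice 0 is free -> assigned | voices=[60 -]
Op 2: note_on(68): voice 1 is free -> assigned | voices=[60 68]
Op 3: note_off(68): free voice 1 | voices=[60 -]
Op 4: note_on(70): voice 1 is free -> assigned | voices=[60 70]
Op 5: note_on(73): all voices busy, STEAL voice 0 (pitch 60, oldest) -> assign | voices=[73 70]
Op 6: note_on(89): all voices busy, STEAL voice 1 (pitch 70, oldest) -> assign | voices=[73 89]
Op 7: note_on(75): all voices busy, STEAL voice 0 (pitch 73, oldest) -> assign | voices=[75 89]
Op 8: note_on(82): all voices busy, STEAL voice 1 (pitch 89, oldest) -> assign | voices=[75 82]
Op 9: note_on(72): all voices busy, STEAL voice 0 (pitch 75, oldest) -> assign | voices=[72 82]
Op 10: note_off(72): free voice 0 | voices=[- 82]
Op 11: note_on(84): voice 0 is free -> assigned | voices=[84 82]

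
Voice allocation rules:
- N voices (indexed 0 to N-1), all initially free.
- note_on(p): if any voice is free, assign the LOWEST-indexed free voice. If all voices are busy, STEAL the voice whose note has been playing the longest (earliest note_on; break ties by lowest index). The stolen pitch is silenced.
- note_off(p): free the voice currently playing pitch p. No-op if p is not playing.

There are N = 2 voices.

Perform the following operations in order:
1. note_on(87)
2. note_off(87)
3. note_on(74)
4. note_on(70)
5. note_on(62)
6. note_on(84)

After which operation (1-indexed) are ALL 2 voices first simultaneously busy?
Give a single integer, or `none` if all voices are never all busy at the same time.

Op 1: note_on(87): voice 0 is free -> assigned | voices=[87 -]
Op 2: note_off(87): free voice 0 | voices=[- -]
Op 3: note_on(74): voice 0 is free -> assigned | voices=[74 -]
Op 4: note_on(70): voice 1 is free -> assigned | voices=[74 70]
Op 5: note_on(62): all voices busy, STEAL voice 0 (pitch 74, oldest) -> assign | voices=[62 70]
Op 6: note_on(84): all voices busy, STEAL voice 1 (pitch 70, oldest) -> assign | voices=[62 84]

Answer: 4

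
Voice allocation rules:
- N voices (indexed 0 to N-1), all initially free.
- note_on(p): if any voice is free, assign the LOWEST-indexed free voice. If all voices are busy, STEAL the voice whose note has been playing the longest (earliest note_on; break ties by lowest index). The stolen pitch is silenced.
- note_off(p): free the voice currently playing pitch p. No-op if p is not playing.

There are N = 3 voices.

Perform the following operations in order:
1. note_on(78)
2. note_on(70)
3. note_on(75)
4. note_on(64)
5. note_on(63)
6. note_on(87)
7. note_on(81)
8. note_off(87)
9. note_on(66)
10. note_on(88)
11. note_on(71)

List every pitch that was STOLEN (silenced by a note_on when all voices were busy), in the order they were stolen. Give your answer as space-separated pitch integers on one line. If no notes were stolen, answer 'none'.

Op 1: note_on(78): voice 0 is free -> assigned | voices=[78 - -]
Op 2: note_on(70): voice 1 is free -> assigned | voices=[78 70 -]
Op 3: note_on(75): voice 2 is free -> assigned | voices=[78 70 75]
Op 4: note_on(64): all voices busy, STEAL voice 0 (pitch 78, oldest) -> assign | voices=[64 70 75]
Op 5: note_on(63): all voices busy, STEAL voice 1 (pitch 70, oldest) -> assign | voices=[64 63 75]
Op 6: note_on(87): all voices busy, STEAL voice 2 (pitch 75, oldest) -> assign | voices=[64 63 87]
Op 7: note_on(81): all voices busy, STEAL voice 0 (pitch 64, oldest) -> assign | voices=[81 63 87]
Op 8: note_off(87): free voice 2 | voices=[81 63 -]
Op 9: note_on(66): voice 2 is free -> assigned | voices=[81 63 66]
Op 10: note_on(88): all voices busy, STEAL voice 1 (pitch 63, oldest) -> assign | voices=[81 88 66]
Op 11: note_on(71): all voices busy, STEAL voice 0 (pitch 81, oldest) -> assign | voices=[71 88 66]

Answer: 78 70 75 64 63 81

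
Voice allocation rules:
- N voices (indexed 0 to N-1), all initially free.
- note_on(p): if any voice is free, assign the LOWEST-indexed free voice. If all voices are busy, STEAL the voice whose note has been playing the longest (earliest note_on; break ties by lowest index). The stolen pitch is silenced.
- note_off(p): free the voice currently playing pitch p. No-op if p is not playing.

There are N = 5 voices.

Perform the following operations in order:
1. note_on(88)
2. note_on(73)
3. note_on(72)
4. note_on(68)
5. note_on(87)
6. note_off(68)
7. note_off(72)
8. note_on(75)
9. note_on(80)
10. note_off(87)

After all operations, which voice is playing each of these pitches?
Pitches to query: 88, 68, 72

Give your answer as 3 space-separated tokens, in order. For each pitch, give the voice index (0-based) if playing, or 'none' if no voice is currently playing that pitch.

Answer: 0 none none

Derivation:
Op 1: note_on(88): voice 0 is free -> assigned | voices=[88 - - - -]
Op 2: note_on(73): voice 1 is free -> assigned | voices=[88 73 - - -]
Op 3: note_on(72): voice 2 is free -> assigned | voices=[88 73 72 - -]
Op 4: note_on(68): voice 3 is free -> assigned | voices=[88 73 72 68 -]
Op 5: note_on(87): voice 4 is free -> assigned | voices=[88 73 72 68 87]
Op 6: note_off(68): free voice 3 | voices=[88 73 72 - 87]
Op 7: note_off(72): free voice 2 | voices=[88 73 - - 87]
Op 8: note_on(75): voice 2 is free -> assigned | voices=[88 73 75 - 87]
Op 9: note_on(80): voice 3 is free -> assigned | voices=[88 73 75 80 87]
Op 10: note_off(87): free voice 4 | voices=[88 73 75 80 -]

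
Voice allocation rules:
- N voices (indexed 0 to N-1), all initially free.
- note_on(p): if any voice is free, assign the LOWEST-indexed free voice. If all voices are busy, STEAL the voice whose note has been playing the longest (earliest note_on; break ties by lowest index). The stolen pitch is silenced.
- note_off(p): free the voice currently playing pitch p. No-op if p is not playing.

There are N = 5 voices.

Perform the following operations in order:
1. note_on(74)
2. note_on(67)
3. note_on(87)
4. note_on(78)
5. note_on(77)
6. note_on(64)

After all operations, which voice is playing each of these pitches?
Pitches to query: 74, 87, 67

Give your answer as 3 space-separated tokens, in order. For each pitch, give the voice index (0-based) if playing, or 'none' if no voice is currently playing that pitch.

Op 1: note_on(74): voice 0 is free -> assigned | voices=[74 - - - -]
Op 2: note_on(67): voice 1 is free -> assigned | voices=[74 67 - - -]
Op 3: note_on(87): voice 2 is free -> assigned | voices=[74 67 87 - -]
Op 4: note_on(78): voice 3 is free -> assigned | voices=[74 67 87 78 -]
Op 5: note_on(77): voice 4 is free -> assigned | voices=[74 67 87 78 77]
Op 6: note_on(64): all voices busy, STEAL voice 0 (pitch 74, oldest) -> assign | voices=[64 67 87 78 77]

Answer: none 2 1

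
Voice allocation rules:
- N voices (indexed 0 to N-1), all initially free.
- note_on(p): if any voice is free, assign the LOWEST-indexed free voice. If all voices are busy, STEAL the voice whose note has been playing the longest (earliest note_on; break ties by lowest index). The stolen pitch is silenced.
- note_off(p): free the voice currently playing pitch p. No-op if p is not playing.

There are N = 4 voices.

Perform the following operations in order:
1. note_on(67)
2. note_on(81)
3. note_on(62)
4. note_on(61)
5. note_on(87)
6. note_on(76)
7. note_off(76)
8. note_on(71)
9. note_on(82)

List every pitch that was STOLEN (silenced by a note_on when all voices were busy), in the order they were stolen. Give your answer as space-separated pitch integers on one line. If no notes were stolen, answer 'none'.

Answer: 67 81 62

Derivation:
Op 1: note_on(67): voice 0 is free -> assigned | voices=[67 - - -]
Op 2: note_on(81): voice 1 is free -> assigned | voices=[67 81 - -]
Op 3: note_on(62): voice 2 is free -> assigned | voices=[67 81 62 -]
Op 4: note_on(61): voice 3 is free -> assigned | voices=[67 81 62 61]
Op 5: note_on(87): all voices busy, STEAL voice 0 (pitch 67, oldest) -> assign | voices=[87 81 62 61]
Op 6: note_on(76): all voices busy, STEAL voice 1 (pitch 81, oldest) -> assign | voices=[87 76 62 61]
Op 7: note_off(76): free voice 1 | voices=[87 - 62 61]
Op 8: note_on(71): voice 1 is free -> assigned | voices=[87 71 62 61]
Op 9: note_on(82): all voices busy, STEAL voice 2 (pitch 62, oldest) -> assign | voices=[87 71 82 61]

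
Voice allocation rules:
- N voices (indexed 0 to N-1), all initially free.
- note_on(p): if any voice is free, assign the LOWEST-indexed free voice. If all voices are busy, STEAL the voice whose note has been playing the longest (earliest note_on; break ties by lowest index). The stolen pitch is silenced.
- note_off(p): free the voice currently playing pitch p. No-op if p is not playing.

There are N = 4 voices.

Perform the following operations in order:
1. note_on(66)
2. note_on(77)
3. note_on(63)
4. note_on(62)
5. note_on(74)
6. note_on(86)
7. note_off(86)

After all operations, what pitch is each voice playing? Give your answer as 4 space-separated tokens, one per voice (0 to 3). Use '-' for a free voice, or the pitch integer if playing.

Op 1: note_on(66): voice 0 is free -> assigned | voices=[66 - - -]
Op 2: note_on(77): voice 1 is free -> assigned | voices=[66 77 - -]
Op 3: note_on(63): voice 2 is free -> assigned | voices=[66 77 63 -]
Op 4: note_on(62): voice 3 is free -> assigned | voices=[66 77 63 62]
Op 5: note_on(74): all voices busy, STEAL voice 0 (pitch 66, oldest) -> assign | voices=[74 77 63 62]
Op 6: note_on(86): all voices busy, STEAL voice 1 (pitch 77, oldest) -> assign | voices=[74 86 63 62]
Op 7: note_off(86): free voice 1 | voices=[74 - 63 62]

Answer: 74 - 63 62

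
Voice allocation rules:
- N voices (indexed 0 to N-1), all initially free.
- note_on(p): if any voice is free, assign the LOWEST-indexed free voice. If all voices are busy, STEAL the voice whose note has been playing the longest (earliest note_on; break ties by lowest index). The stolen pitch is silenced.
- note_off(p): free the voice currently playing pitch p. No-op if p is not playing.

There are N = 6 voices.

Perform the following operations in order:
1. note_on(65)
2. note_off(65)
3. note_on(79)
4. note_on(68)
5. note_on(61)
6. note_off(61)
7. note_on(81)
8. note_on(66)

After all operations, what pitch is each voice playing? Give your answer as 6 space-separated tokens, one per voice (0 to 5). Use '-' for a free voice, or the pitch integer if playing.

Op 1: note_on(65): voice 0 is free -> assigned | voices=[65 - - - - -]
Op 2: note_off(65): free voice 0 | voices=[- - - - - -]
Op 3: note_on(79): voice 0 is free -> assigned | voices=[79 - - - - -]
Op 4: note_on(68): voice 1 is free -> assigned | voices=[79 68 - - - -]
Op 5: note_on(61): voice 2 is free -> assigned | voices=[79 68 61 - - -]
Op 6: note_off(61): free voice 2 | voices=[79 68 - - - -]
Op 7: note_on(81): voice 2 is free -> assigned | voices=[79 68 81 - - -]
Op 8: note_on(66): voice 3 is free -> assigned | voices=[79 68 81 66 - -]

Answer: 79 68 81 66 - -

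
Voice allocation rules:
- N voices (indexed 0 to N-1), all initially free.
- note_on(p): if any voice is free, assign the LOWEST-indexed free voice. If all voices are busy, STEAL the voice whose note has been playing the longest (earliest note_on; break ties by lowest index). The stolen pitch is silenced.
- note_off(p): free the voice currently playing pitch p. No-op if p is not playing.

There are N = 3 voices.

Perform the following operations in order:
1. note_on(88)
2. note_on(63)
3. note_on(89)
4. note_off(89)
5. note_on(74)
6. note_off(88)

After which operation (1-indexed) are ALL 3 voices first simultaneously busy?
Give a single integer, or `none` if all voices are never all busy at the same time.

Answer: 3

Derivation:
Op 1: note_on(88): voice 0 is free -> assigned | voices=[88 - -]
Op 2: note_on(63): voice 1 is free -> assigned | voices=[88 63 -]
Op 3: note_on(89): voice 2 is free -> assigned | voices=[88 63 89]
Op 4: note_off(89): free voice 2 | voices=[88 63 -]
Op 5: note_on(74): voice 2 is free -> assigned | voices=[88 63 74]
Op 6: note_off(88): free voice 0 | voices=[- 63 74]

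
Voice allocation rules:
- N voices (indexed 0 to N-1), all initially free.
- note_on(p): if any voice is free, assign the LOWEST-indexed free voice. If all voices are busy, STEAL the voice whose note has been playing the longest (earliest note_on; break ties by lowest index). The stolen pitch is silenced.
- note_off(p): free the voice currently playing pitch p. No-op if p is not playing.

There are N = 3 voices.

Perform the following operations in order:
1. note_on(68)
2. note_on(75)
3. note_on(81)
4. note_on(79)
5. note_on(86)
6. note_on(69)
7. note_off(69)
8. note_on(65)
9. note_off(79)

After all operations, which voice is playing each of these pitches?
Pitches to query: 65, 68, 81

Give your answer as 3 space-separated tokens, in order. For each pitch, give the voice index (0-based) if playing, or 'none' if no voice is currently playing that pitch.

Op 1: note_on(68): voice 0 is free -> assigned | voices=[68 - -]
Op 2: note_on(75): voice 1 is free -> assigned | voices=[68 75 -]
Op 3: note_on(81): voice 2 is free -> assigned | voices=[68 75 81]
Op 4: note_on(79): all voices busy, STEAL voice 0 (pitch 68, oldest) -> assign | voices=[79 75 81]
Op 5: note_on(86): all voices busy, STEAL voice 1 (pitch 75, oldest) -> assign | voices=[79 86 81]
Op 6: note_on(69): all voices busy, STEAL voice 2 (pitch 81, oldest) -> assign | voices=[79 86 69]
Op 7: note_off(69): free voice 2 | voices=[79 86 -]
Op 8: note_on(65): voice 2 is free -> assigned | voices=[79 86 65]
Op 9: note_off(79): free voice 0 | voices=[- 86 65]

Answer: 2 none none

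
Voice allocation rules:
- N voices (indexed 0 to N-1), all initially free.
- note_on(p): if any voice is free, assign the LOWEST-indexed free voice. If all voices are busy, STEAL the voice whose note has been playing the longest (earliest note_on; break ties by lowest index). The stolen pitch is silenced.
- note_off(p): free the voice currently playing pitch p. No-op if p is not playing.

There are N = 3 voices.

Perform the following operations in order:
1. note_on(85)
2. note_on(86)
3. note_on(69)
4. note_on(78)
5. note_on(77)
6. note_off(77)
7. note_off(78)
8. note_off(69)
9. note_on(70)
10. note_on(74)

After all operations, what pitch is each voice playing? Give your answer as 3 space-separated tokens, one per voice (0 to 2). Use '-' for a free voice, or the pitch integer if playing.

Op 1: note_on(85): voice 0 is free -> assigned | voices=[85 - -]
Op 2: note_on(86): voice 1 is free -> assigned | voices=[85 86 -]
Op 3: note_on(69): voice 2 is free -> assigned | voices=[85 86 69]
Op 4: note_on(78): all voices busy, STEAL voice 0 (pitch 85, oldest) -> assign | voices=[78 86 69]
Op 5: note_on(77): all voices busy, STEAL voice 1 (pitch 86, oldest) -> assign | voices=[78 77 69]
Op 6: note_off(77): free voice 1 | voices=[78 - 69]
Op 7: note_off(78): free voice 0 | voices=[- - 69]
Op 8: note_off(69): free voice 2 | voices=[- - -]
Op 9: note_on(70): voice 0 is free -> assigned | voices=[70 - -]
Op 10: note_on(74): voice 1 is free -> assigned | voices=[70 74 -]

Answer: 70 74 -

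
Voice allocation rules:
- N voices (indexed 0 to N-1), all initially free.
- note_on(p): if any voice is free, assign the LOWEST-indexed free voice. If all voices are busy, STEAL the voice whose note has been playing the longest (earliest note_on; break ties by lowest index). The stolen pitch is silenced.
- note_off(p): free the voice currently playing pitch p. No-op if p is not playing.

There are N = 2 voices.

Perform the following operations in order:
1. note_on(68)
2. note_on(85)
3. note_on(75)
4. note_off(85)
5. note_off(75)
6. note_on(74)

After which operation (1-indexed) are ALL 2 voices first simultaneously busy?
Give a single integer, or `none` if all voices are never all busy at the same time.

Answer: 2

Derivation:
Op 1: note_on(68): voice 0 is free -> assigned | voices=[68 -]
Op 2: note_on(85): voice 1 is free -> assigned | voices=[68 85]
Op 3: note_on(75): all voices busy, STEAL voice 0 (pitch 68, oldest) -> assign | voices=[75 85]
Op 4: note_off(85): free voice 1 | voices=[75 -]
Op 5: note_off(75): free voice 0 | voices=[- -]
Op 6: note_on(74): voice 0 is free -> assigned | voices=[74 -]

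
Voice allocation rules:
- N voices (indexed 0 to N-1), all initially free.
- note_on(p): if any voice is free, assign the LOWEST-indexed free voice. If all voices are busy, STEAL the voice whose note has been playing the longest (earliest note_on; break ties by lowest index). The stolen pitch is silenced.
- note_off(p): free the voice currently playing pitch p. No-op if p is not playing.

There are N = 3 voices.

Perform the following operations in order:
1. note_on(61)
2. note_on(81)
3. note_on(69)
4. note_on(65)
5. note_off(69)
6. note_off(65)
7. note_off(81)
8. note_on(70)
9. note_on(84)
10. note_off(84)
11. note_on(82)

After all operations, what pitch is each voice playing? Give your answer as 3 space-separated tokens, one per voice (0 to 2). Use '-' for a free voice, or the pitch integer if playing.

Op 1: note_on(61): voice 0 is free -> assigned | voices=[61 - -]
Op 2: note_on(81): voice 1 is free -> assigned | voices=[61 81 -]
Op 3: note_on(69): voice 2 is free -> assigned | voices=[61 81 69]
Op 4: note_on(65): all voices busy, STEAL voice 0 (pitch 61, oldest) -> assign | voices=[65 81 69]
Op 5: note_off(69): free voice 2 | voices=[65 81 -]
Op 6: note_off(65): free voice 0 | voices=[- 81 -]
Op 7: note_off(81): free voice 1 | voices=[- - -]
Op 8: note_on(70): voice 0 is free -> assigned | voices=[70 - -]
Op 9: note_on(84): voice 1 is free -> assigned | voices=[70 84 -]
Op 10: note_off(84): free voice 1 | voices=[70 - -]
Op 11: note_on(82): voice 1 is free -> assigned | voices=[70 82 -]

Answer: 70 82 -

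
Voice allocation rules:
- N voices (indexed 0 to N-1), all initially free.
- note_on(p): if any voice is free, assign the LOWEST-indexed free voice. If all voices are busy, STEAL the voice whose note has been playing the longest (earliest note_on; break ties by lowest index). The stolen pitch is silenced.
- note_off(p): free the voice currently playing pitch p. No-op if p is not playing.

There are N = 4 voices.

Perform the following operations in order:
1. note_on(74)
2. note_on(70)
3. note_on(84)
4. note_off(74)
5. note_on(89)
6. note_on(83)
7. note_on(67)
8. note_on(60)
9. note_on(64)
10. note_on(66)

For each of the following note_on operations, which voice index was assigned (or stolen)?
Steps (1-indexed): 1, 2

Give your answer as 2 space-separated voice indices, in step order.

Op 1: note_on(74): voice 0 is free -> assigned | voices=[74 - - -]
Op 2: note_on(70): voice 1 is free -> assigned | voices=[74 70 - -]
Op 3: note_on(84): voice 2 is free -> assigned | voices=[74 70 84 -]
Op 4: note_off(74): free voice 0 | voices=[- 70 84 -]
Op 5: note_on(89): voice 0 is free -> assigned | voices=[89 70 84 -]
Op 6: note_on(83): voice 3 is free -> assigned | voices=[89 70 84 83]
Op 7: note_on(67): all voices busy, STEAL voice 1 (pitch 70, oldest) -> assign | voices=[89 67 84 83]
Op 8: note_on(60): all voices busy, STEAL voice 2 (pitch 84, oldest) -> assign | voices=[89 67 60 83]
Op 9: note_on(64): all voices busy, STEAL voice 0 (pitch 89, oldest) -> assign | voices=[64 67 60 83]
Op 10: note_on(66): all voices busy, STEAL voice 3 (pitch 83, oldest) -> assign | voices=[64 67 60 66]

Answer: 0 1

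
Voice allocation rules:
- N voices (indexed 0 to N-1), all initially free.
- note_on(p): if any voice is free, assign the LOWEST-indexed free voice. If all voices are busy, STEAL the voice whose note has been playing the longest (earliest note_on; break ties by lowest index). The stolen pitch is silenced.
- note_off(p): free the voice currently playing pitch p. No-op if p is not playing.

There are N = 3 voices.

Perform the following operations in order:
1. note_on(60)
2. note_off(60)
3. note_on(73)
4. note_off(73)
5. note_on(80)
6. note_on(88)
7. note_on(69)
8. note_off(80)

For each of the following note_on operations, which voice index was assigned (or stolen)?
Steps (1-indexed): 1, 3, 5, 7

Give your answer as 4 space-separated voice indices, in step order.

Op 1: note_on(60): voice 0 is free -> assigned | voices=[60 - -]
Op 2: note_off(60): free voice 0 | voices=[- - -]
Op 3: note_on(73): voice 0 is free -> assigned | voices=[73 - -]
Op 4: note_off(73): free voice 0 | voices=[- - -]
Op 5: note_on(80): voice 0 is free -> assigned | voices=[80 - -]
Op 6: note_on(88): voice 1 is free -> assigned | voices=[80 88 -]
Op 7: note_on(69): voice 2 is free -> assigned | voices=[80 88 69]
Op 8: note_off(80): free voice 0 | voices=[- 88 69]

Answer: 0 0 0 2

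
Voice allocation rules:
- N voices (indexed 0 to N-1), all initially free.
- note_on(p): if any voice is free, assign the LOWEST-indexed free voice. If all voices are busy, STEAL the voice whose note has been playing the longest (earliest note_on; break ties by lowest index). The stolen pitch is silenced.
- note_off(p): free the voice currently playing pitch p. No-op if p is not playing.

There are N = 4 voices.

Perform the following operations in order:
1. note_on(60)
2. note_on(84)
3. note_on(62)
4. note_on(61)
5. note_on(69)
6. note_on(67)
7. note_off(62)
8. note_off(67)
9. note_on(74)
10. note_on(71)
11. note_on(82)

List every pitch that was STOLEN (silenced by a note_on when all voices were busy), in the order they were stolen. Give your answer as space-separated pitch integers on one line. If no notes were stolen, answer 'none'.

Answer: 60 84 61

Derivation:
Op 1: note_on(60): voice 0 is free -> assigned | voices=[60 - - -]
Op 2: note_on(84): voice 1 is free -> assigned | voices=[60 84 - -]
Op 3: note_on(62): voice 2 is free -> assigned | voices=[60 84 62 -]
Op 4: note_on(61): voice 3 is free -> assigned | voices=[60 84 62 61]
Op 5: note_on(69): all voices busy, STEAL voice 0 (pitch 60, oldest) -> assign | voices=[69 84 62 61]
Op 6: note_on(67): all voices busy, STEAL voice 1 (pitch 84, oldest) -> assign | voices=[69 67 62 61]
Op 7: note_off(62): free voice 2 | voices=[69 67 - 61]
Op 8: note_off(67): free voice 1 | voices=[69 - - 61]
Op 9: note_on(74): voice 1 is free -> assigned | voices=[69 74 - 61]
Op 10: note_on(71): voice 2 is free -> assigned | voices=[69 74 71 61]
Op 11: note_on(82): all voices busy, STEAL voice 3 (pitch 61, oldest) -> assign | voices=[69 74 71 82]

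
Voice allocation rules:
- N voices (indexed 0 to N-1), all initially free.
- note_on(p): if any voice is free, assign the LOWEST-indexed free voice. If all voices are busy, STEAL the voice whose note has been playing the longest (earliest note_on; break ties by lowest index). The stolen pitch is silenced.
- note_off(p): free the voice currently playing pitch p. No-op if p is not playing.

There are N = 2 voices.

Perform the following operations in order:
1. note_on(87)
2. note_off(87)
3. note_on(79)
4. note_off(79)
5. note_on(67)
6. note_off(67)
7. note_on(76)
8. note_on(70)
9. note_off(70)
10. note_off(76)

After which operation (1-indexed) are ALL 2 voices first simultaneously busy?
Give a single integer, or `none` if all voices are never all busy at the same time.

Op 1: note_on(87): voice 0 is free -> assigned | voices=[87 -]
Op 2: note_off(87): free voice 0 | voices=[- -]
Op 3: note_on(79): voice 0 is free -> assigned | voices=[79 -]
Op 4: note_off(79): free voice 0 | voices=[- -]
Op 5: note_on(67): voice 0 is free -> assigned | voices=[67 -]
Op 6: note_off(67): free voice 0 | voices=[- -]
Op 7: note_on(76): voice 0 is free -> assigned | voices=[76 -]
Op 8: note_on(70): voice 1 is free -> assigned | voices=[76 70]
Op 9: note_off(70): free voice 1 | voices=[76 -]
Op 10: note_off(76): free voice 0 | voices=[- -]

Answer: 8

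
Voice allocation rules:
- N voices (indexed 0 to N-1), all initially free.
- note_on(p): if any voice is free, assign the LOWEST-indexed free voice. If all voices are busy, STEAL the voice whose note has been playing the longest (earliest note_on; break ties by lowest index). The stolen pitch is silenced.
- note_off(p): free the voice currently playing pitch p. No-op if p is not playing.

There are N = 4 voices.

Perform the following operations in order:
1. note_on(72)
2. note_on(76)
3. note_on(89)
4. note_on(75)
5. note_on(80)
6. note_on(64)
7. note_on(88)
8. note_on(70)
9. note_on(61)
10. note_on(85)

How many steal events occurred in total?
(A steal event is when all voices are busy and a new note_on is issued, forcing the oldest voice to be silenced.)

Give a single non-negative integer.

Op 1: note_on(72): voice 0 is free -> assigned | voices=[72 - - -]
Op 2: note_on(76): voice 1 is free -> assigned | voices=[72 76 - -]
Op 3: note_on(89): voice 2 is free -> assigned | voices=[72 76 89 -]
Op 4: note_on(75): voice 3 is free -> assigned | voices=[72 76 89 75]
Op 5: note_on(80): all voices busy, STEAL voice 0 (pitch 72, oldest) -> assign | voices=[80 76 89 75]
Op 6: note_on(64): all voices busy, STEAL voice 1 (pitch 76, oldest) -> assign | voices=[80 64 89 75]
Op 7: note_on(88): all voices busy, STEAL voice 2 (pitch 89, oldest) -> assign | voices=[80 64 88 75]
Op 8: note_on(70): all voices busy, STEAL voice 3 (pitch 75, oldest) -> assign | voices=[80 64 88 70]
Op 9: note_on(61): all voices busy, STEAL voice 0 (pitch 80, oldest) -> assign | voices=[61 64 88 70]
Op 10: note_on(85): all voices busy, STEAL voice 1 (pitch 64, oldest) -> assign | voices=[61 85 88 70]

Answer: 6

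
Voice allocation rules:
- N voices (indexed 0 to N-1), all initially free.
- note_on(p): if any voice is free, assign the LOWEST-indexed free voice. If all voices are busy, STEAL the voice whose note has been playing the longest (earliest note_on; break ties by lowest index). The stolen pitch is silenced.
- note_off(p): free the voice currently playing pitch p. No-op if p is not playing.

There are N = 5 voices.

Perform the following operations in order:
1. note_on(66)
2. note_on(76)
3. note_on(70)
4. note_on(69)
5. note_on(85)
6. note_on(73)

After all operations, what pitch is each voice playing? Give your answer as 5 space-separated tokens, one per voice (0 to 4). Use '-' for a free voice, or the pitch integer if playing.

Answer: 73 76 70 69 85

Derivation:
Op 1: note_on(66): voice 0 is free -> assigned | voices=[66 - - - -]
Op 2: note_on(76): voice 1 is free -> assigned | voices=[66 76 - - -]
Op 3: note_on(70): voice 2 is free -> assigned | voices=[66 76 70 - -]
Op 4: note_on(69): voice 3 is free -> assigned | voices=[66 76 70 69 -]
Op 5: note_on(85): voice 4 is free -> assigned | voices=[66 76 70 69 85]
Op 6: note_on(73): all voices busy, STEAL voice 0 (pitch 66, oldest) -> assign | voices=[73 76 70 69 85]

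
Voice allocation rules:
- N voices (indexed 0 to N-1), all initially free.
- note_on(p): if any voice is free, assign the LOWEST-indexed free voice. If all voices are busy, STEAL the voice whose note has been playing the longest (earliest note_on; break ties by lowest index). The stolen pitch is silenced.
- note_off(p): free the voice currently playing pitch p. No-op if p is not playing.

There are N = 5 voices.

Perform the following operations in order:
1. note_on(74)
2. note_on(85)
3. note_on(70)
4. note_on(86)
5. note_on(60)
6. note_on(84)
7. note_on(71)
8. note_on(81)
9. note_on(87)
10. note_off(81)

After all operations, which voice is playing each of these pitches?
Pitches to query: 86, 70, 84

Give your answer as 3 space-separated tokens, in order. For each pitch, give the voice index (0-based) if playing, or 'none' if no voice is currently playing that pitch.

Op 1: note_on(74): voice 0 is free -> assigned | voices=[74 - - - -]
Op 2: note_on(85): voice 1 is free -> assigned | voices=[74 85 - - -]
Op 3: note_on(70): voice 2 is free -> assigned | voices=[74 85 70 - -]
Op 4: note_on(86): voice 3 is free -> assigned | voices=[74 85 70 86 -]
Op 5: note_on(60): voice 4 is free -> assigned | voices=[74 85 70 86 60]
Op 6: note_on(84): all voices busy, STEAL voice 0 (pitch 74, oldest) -> assign | voices=[84 85 70 86 60]
Op 7: note_on(71): all voices busy, STEAL voice 1 (pitch 85, oldest) -> assign | voices=[84 71 70 86 60]
Op 8: note_on(81): all voices busy, STEAL voice 2 (pitch 70, oldest) -> assign | voices=[84 71 81 86 60]
Op 9: note_on(87): all voices busy, STEAL voice 3 (pitch 86, oldest) -> assign | voices=[84 71 81 87 60]
Op 10: note_off(81): free voice 2 | voices=[84 71 - 87 60]

Answer: none none 0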